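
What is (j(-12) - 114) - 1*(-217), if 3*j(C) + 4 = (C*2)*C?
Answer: 593/3 ≈ 197.67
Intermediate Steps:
j(C) = -4/3 + 2*C**2/3 (j(C) = -4/3 + ((C*2)*C)/3 = -4/3 + ((2*C)*C)/3 = -4/3 + (2*C**2)/3 = -4/3 + 2*C**2/3)
(j(-12) - 114) - 1*(-217) = ((-4/3 + (2/3)*(-12)**2) - 114) - 1*(-217) = ((-4/3 + (2/3)*144) - 114) + 217 = ((-4/3 + 96) - 114) + 217 = (284/3 - 114) + 217 = -58/3 + 217 = 593/3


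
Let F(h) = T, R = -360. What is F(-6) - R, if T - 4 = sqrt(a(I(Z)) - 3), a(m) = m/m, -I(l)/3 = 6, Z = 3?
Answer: 364 + I*sqrt(2) ≈ 364.0 + 1.4142*I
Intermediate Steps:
I(l) = -18 (I(l) = -3*6 = -18)
a(m) = 1
T = 4 + I*sqrt(2) (T = 4 + sqrt(1 - 3) = 4 + sqrt(-2) = 4 + I*sqrt(2) ≈ 4.0 + 1.4142*I)
F(h) = 4 + I*sqrt(2)
F(-6) - R = (4 + I*sqrt(2)) - 1*(-360) = (4 + I*sqrt(2)) + 360 = 364 + I*sqrt(2)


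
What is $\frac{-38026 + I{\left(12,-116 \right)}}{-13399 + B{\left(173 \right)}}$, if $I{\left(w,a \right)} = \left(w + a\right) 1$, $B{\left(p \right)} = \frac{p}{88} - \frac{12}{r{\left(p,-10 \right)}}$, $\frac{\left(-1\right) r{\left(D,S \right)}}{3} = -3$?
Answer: $\frac{10066320}{3537169} \approx 2.8459$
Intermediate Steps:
$r{\left(D,S \right)} = 9$ ($r{\left(D,S \right)} = \left(-3\right) \left(-3\right) = 9$)
$B{\left(p \right)} = - \frac{4}{3} + \frac{p}{88}$ ($B{\left(p \right)} = \frac{p}{88} - \frac{12}{9} = p \frac{1}{88} - \frac{4}{3} = \frac{p}{88} - \frac{4}{3} = - \frac{4}{3} + \frac{p}{88}$)
$I{\left(w,a \right)} = a + w$ ($I{\left(w,a \right)} = \left(a + w\right) 1 = a + w$)
$\frac{-38026 + I{\left(12,-116 \right)}}{-13399 + B{\left(173 \right)}} = \frac{-38026 + \left(-116 + 12\right)}{-13399 + \left(- \frac{4}{3} + \frac{1}{88} \cdot 173\right)} = \frac{-38026 - 104}{-13399 + \left(- \frac{4}{3} + \frac{173}{88}\right)} = - \frac{38130}{-13399 + \frac{167}{264}} = - \frac{38130}{- \frac{3537169}{264}} = \left(-38130\right) \left(- \frac{264}{3537169}\right) = \frac{10066320}{3537169}$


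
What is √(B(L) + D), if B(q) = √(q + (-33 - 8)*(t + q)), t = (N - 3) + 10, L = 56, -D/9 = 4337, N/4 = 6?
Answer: √(-39033 + I*√3511) ≈ 0.15 + 197.57*I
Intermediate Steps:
N = 24 (N = 4*6 = 24)
D = -39033 (D = -9*4337 = -39033)
t = 31 (t = (24 - 3) + 10 = 21 + 10 = 31)
B(q) = √(-1271 - 40*q) (B(q) = √(q + (-33 - 8)*(31 + q)) = √(q - 41*(31 + q)) = √(q + (-1271 - 41*q)) = √(-1271 - 40*q))
√(B(L) + D) = √(√(-1271 - 40*56) - 39033) = √(√(-1271 - 2240) - 39033) = √(√(-3511) - 39033) = √(I*√3511 - 39033) = √(-39033 + I*√3511)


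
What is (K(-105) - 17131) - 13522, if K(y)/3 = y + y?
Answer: -31283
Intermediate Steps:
K(y) = 6*y (K(y) = 3*(y + y) = 3*(2*y) = 6*y)
(K(-105) - 17131) - 13522 = (6*(-105) - 17131) - 13522 = (-630 - 17131) - 13522 = -17761 - 13522 = -31283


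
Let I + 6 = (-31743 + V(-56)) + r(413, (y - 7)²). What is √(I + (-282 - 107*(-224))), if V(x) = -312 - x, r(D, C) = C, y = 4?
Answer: I*√8310 ≈ 91.159*I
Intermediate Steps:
I = -31996 (I = -6 + ((-31743 + (-312 - 1*(-56))) + (4 - 7)²) = -6 + ((-31743 + (-312 + 56)) + (-3)²) = -6 + ((-31743 - 256) + 9) = -6 + (-31999 + 9) = -6 - 31990 = -31996)
√(I + (-282 - 107*(-224))) = √(-31996 + (-282 - 107*(-224))) = √(-31996 + (-282 + 23968)) = √(-31996 + 23686) = √(-8310) = I*√8310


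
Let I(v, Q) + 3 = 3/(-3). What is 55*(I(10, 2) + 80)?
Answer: 4180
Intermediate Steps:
I(v, Q) = -4 (I(v, Q) = -3 + 3/(-3) = -3 + 3*(-1/3) = -3 - 1 = -4)
55*(I(10, 2) + 80) = 55*(-4 + 80) = 55*76 = 4180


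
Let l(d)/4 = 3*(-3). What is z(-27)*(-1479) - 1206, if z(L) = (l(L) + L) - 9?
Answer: 105282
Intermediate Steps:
l(d) = -36 (l(d) = 4*(3*(-3)) = 4*(-9) = -36)
z(L) = -45 + L (z(L) = (-36 + L) - 9 = -45 + L)
z(-27)*(-1479) - 1206 = (-45 - 27)*(-1479) - 1206 = -72*(-1479) - 1206 = 106488 - 1206 = 105282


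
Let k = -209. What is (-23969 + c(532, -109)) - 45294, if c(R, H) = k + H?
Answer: -69581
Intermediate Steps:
c(R, H) = -209 + H
(-23969 + c(532, -109)) - 45294 = (-23969 + (-209 - 109)) - 45294 = (-23969 - 318) - 45294 = -24287 - 45294 = -69581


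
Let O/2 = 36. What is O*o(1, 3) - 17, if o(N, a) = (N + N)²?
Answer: 271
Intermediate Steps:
O = 72 (O = 2*36 = 72)
o(N, a) = 4*N² (o(N, a) = (2*N)² = 4*N²)
O*o(1, 3) - 17 = 72*(4*1²) - 17 = 72*(4*1) - 17 = 72*4 - 17 = 288 - 17 = 271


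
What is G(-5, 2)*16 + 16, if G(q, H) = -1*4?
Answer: -48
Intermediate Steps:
G(q, H) = -4
G(-5, 2)*16 + 16 = -4*16 + 16 = -64 + 16 = -48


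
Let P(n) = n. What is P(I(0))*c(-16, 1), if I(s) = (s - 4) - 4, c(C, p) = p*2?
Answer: -16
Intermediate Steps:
c(C, p) = 2*p
I(s) = -8 + s (I(s) = (-4 + s) - 4 = -8 + s)
P(I(0))*c(-16, 1) = (-8 + 0)*(2*1) = -8*2 = -16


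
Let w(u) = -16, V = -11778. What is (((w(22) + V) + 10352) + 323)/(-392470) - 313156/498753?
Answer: -122346230713/195745589910 ≈ -0.62503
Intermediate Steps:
(((w(22) + V) + 10352) + 323)/(-392470) - 313156/498753 = (((-16 - 11778) + 10352) + 323)/(-392470) - 313156/498753 = ((-11794 + 10352) + 323)*(-1/392470) - 313156*1/498753 = (-1442 + 323)*(-1/392470) - 313156/498753 = -1119*(-1/392470) - 313156/498753 = 1119/392470 - 313156/498753 = -122346230713/195745589910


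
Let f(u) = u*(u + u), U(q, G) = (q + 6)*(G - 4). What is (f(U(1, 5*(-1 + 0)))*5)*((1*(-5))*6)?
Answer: -1190700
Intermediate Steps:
U(q, G) = (-4 + G)*(6 + q) (U(q, G) = (6 + q)*(-4 + G) = (-4 + G)*(6 + q))
f(u) = 2*u² (f(u) = u*(2*u) = 2*u²)
(f(U(1, 5*(-1 + 0)))*5)*((1*(-5))*6) = ((2*(-24 - 4*1 + 6*(5*(-1 + 0)) + (5*(-1 + 0))*1)²)*5)*((1*(-5))*6) = ((2*(-24 - 4 + 6*(5*(-1)) + (5*(-1))*1)²)*5)*(-5*6) = ((2*(-24 - 4 + 6*(-5) - 5*1)²)*5)*(-30) = ((2*(-24 - 4 - 30 - 5)²)*5)*(-30) = ((2*(-63)²)*5)*(-30) = ((2*3969)*5)*(-30) = (7938*5)*(-30) = 39690*(-30) = -1190700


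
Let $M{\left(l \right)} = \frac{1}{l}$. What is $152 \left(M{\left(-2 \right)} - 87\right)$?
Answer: $-13300$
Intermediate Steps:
$152 \left(M{\left(-2 \right)} - 87\right) = 152 \left(\frac{1}{-2} - 87\right) = 152 \left(- \frac{1}{2} - 87\right) = 152 \left(- \frac{175}{2}\right) = -13300$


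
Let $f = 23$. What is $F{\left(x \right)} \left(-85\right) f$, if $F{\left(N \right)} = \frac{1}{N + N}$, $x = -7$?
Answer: $\frac{1955}{14} \approx 139.64$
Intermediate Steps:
$F{\left(N \right)} = \frac{1}{2 N}$
$F{\left(x \right)} \left(-85\right) f = \frac{1}{2 \left(-7\right)} \left(-85\right) 23 = \frac{1}{2} \left(- \frac{1}{7}\right) \left(-85\right) 23 = \left(- \frac{1}{14}\right) \left(-85\right) 23 = \frac{85}{14} \cdot 23 = \frac{1955}{14}$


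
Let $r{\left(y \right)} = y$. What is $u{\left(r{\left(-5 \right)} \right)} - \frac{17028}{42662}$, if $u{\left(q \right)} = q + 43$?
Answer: $\frac{802064}{21331} \approx 37.601$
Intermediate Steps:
$u{\left(q \right)} = 43 + q$
$u{\left(r{\left(-5 \right)} \right)} - \frac{17028}{42662} = \left(43 - 5\right) - \frac{17028}{42662} = 38 - \frac{8514}{21331} = \frac{802064}{21331}$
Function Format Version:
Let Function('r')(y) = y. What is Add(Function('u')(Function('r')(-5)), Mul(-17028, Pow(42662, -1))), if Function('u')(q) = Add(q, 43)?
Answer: Rational(802064, 21331) ≈ 37.601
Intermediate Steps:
Function('u')(q) = Add(43, q)
Add(Function('u')(Function('r')(-5)), Mul(-17028, Pow(42662, -1))) = Add(Add(43, -5), Mul(-17028, Pow(42662, -1))) = Add(38, Mul(-17028, Rational(1, 42662))) = Add(38, Rational(-8514, 21331)) = Rational(802064, 21331)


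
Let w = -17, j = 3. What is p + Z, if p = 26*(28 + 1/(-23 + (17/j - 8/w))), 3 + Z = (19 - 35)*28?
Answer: 118447/430 ≈ 275.46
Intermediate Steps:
Z = -451 (Z = -3 + (19 - 35)*28 = -3 - 16*28 = -3 - 448 = -451)
p = 312377/430 (p = 26*(28 + 1/(-23 + (17/3 - 8/(-17)))) = 26*(28 + 1/(-23 + (17*(⅓) - 8*(-1/17)))) = 26*(28 + 1/(-23 + (17/3 + 8/17))) = 26*(28 + 1/(-23 + 313/51)) = 26*(28 + 1/(-860/51)) = 26*(28 - 51/860) = 26*(24029/860) = 312377/430 ≈ 726.46)
p + Z = 312377/430 - 451 = 118447/430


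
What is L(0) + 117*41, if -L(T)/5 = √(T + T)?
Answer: 4797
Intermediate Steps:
L(T) = -5*√2*√T (L(T) = -5*√(T + T) = -5*√2*√T)
L(0) + 117*41 = -5*√2*√0 + 117*41 = -5*√2*0 + 4797 = 0 + 4797 = 4797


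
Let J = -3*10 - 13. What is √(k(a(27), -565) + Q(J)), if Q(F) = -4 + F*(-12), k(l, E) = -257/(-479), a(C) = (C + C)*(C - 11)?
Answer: √117596895/479 ≈ 22.639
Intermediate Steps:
a(C) = 2*C*(-11 + C) (a(C) = (2*C)*(-11 + C) = 2*C*(-11 + C))
k(l, E) = 257/479 (k(l, E) = -257*(-1/479) = 257/479)
J = -43 (J = -30 - 13 = -43)
Q(F) = -4 - 12*F
√(k(a(27), -565) + Q(J)) = √(257/479 + (-4 - 12*(-43))) = √(257/479 + (-4 + 516)) = √(257/479 + 512) = √(245505/479) = √117596895/479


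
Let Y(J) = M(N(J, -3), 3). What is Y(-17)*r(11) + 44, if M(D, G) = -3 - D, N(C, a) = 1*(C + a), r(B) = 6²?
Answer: 656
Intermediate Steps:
r(B) = 36
N(C, a) = C + a
Y(J) = -J (Y(J) = -3 - (J - 3) = -3 - (-3 + J) = -3 + (3 - J) = -J)
Y(-17)*r(11) + 44 = -1*(-17)*36 + 44 = 17*36 + 44 = 612 + 44 = 656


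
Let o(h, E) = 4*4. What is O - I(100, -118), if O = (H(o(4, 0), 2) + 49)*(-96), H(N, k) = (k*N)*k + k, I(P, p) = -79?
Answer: -10961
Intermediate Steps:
o(h, E) = 16
H(N, k) = k + N*k**2 (H(N, k) = (N*k)*k + k = N*k**2 + k = k + N*k**2)
O = -11040 (O = (2*(1 + 16*2) + 49)*(-96) = (2*(1 + 32) + 49)*(-96) = (2*33 + 49)*(-96) = (66 + 49)*(-96) = 115*(-96) = -11040)
O - I(100, -118) = -11040 - 1*(-79) = -11040 + 79 = -10961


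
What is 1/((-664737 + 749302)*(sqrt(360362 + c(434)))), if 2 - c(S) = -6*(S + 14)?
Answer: sqrt(90763)/15350746190 ≈ 1.9626e-8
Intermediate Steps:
c(S) = 86 + 6*S (c(S) = 2 - (-6)*(S + 14) = 2 - (-6)*(14 + S) = 2 - (-84 - 6*S) = 2 + (84 + 6*S) = 86 + 6*S)
1/((-664737 + 749302)*(sqrt(360362 + c(434)))) = 1/((-664737 + 749302)*(sqrt(360362 + (86 + 6*434)))) = 1/(84565*(sqrt(360362 + (86 + 2604)))) = 1/(84565*(sqrt(360362 + 2690))) = 1/(84565*(sqrt(363052))) = 1/(84565*((2*sqrt(90763)))) = (sqrt(90763)/181526)/84565 = sqrt(90763)/15350746190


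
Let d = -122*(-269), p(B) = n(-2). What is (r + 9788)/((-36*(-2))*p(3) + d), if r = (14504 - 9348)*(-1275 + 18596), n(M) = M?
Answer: 44658432/16337 ≈ 2733.6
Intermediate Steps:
p(B) = -2
r = 89307076 (r = 5156*17321 = 89307076)
d = 32818
(r + 9788)/((-36*(-2))*p(3) + d) = (89307076 + 9788)/(-36*(-2)*(-2) + 32818) = 89316864/(-36*(-2)*(-2) + 32818) = 89316864/(72*(-2) + 32818) = 89316864/(-144 + 32818) = 89316864/32674 = 89316864*(1/32674) = 44658432/16337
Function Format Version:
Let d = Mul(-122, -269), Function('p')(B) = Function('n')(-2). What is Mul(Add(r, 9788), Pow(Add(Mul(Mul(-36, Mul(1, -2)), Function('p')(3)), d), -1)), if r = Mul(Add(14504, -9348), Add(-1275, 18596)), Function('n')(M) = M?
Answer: Rational(44658432, 16337) ≈ 2733.6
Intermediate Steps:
Function('p')(B) = -2
r = 89307076 (r = Mul(5156, 17321) = 89307076)
d = 32818
Mul(Add(r, 9788), Pow(Add(Mul(Mul(-36, Mul(1, -2)), Function('p')(3)), d), -1)) = Mul(Add(89307076, 9788), Pow(Add(Mul(Mul(-36, Mul(1, -2)), -2), 32818), -1)) = Mul(89316864, Pow(Add(Mul(Mul(-36, -2), -2), 32818), -1)) = Mul(89316864, Pow(Add(Mul(72, -2), 32818), -1)) = Mul(89316864, Pow(Add(-144, 32818), -1)) = Mul(89316864, Pow(32674, -1)) = Mul(89316864, Rational(1, 32674)) = Rational(44658432, 16337)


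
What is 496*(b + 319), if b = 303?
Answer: 308512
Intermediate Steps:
496*(b + 319) = 496*(303 + 319) = 496*622 = 308512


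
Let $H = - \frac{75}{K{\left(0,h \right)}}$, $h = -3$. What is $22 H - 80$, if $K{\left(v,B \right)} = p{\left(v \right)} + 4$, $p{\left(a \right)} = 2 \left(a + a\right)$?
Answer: $- \frac{985}{2} \approx -492.5$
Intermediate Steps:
$p{\left(a \right)} = 4 a$ ($p{\left(a \right)} = 2 \cdot 2 a = 4 a$)
$K{\left(v,B \right)} = 4 + 4 v$ ($K{\left(v,B \right)} = 4 v + 4 = 4 + 4 v$)
$H = - \frac{75}{4}$ ($H = - \frac{75}{4 + 4 \cdot 0} = - \frac{75}{4 + 0} = - \frac{75}{4} \approx -18.75$)
$22 H - 80 = 22 \left(- \frac{75}{4}\right) - 80 = - \frac{825}{2} - 80 = - \frac{985}{2}$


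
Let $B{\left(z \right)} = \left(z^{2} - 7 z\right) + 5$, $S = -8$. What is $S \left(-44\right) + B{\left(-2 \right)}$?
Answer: $375$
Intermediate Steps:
$B{\left(z \right)} = 5 + z^{2} - 7 z$
$S \left(-44\right) + B{\left(-2 \right)} = \left(-8\right) \left(-44\right) + \left(5 + \left(-2\right)^{2} - -14\right) = 352 + \left(5 + 4 + 14\right) = 352 + 23 = 375$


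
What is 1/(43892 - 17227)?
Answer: 1/26665 ≈ 3.7502e-5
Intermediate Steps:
1/(43892 - 17227) = 1/26665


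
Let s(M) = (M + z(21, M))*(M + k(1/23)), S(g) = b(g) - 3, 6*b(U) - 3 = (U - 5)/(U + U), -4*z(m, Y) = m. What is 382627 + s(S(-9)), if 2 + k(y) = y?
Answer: 25664239037/67068 ≈ 3.8266e+5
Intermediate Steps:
z(m, Y) = -m/4
k(y) = -2 + y
b(U) = ½ + (-5 + U)/(12*U) (b(U) = ½ + ((U - 5)/(U + U))/6 = ½ + ((-5 + U)/((2*U)))/6 = ½ + ((-5 + U)*(1/(2*U)))/6 = ½ + ((-5 + U)/(2*U))/6 = ½ + (-5 + U)/(12*U))
S(g) = -3 + (-5 + 7*g)/(12*g) (S(g) = (-5 + 7*g)/(12*g) - 3 = -3 + (-5 + 7*g)/(12*g))
s(M) = (-45/23 + M)*(-21/4 + M) (s(M) = (M - ¼*21)*(M + (-2 + 1/23)) = (M - 21/4)*(M + (-2 + 1/23)) = (-21/4 + M)*(M - 45/23) = (-21/4 + M)*(-45/23 + M) = (-45/23 + M)*(-21/4 + M))
382627 + s(S(-9)) = 382627 + (945/92 + ((1/12)*(-5 - 29*(-9))/(-9))² - 221*(-5 - 29*(-9))/(368*(-9))) = 382627 + (945/92 + ((1/12)*(-⅑)*(-5 + 261))² - 221*(-1)*(-5 + 261)/(368*9)) = 382627 + (945/92 + ((1/12)*(-⅑)*256)² - 221*(-1)*256/(368*9)) = 382627 + (945/92 + (-64/27)² - 663/92*(-64/27)) = 382627 + (945/92 + 4096/729 + 3536/207) = 382627 + 2211401/67068 = 25664239037/67068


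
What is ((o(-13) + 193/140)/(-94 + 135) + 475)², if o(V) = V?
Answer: 7424932866129/32947600 ≈ 2.2536e+5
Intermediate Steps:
((o(-13) + 193/140)/(-94 + 135) + 475)² = ((-13 + 193/140)/(-94 + 135) + 475)² = ((-13 + 193*(1/140))/41 + 475)² = ((-13 + 193/140)*(1/41) + 475)² = (-1627/140*1/41 + 475)² = (-1627/5740 + 475)² = (2724873/5740)² = 7424932866129/32947600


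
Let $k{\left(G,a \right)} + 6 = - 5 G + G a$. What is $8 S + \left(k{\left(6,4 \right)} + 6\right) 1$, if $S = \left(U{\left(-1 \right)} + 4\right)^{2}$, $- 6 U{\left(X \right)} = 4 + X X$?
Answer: $\frac{668}{9} \approx 74.222$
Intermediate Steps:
$U{\left(X \right)} = - \frac{2}{3} - \frac{X^{2}}{6}$ ($U{\left(X \right)} = - \frac{4 + X X}{6} = - \frac{4 + X^{2}}{6} = - \frac{2}{3} - \frac{X^{2}}{6}$)
$k{\left(G,a \right)} = -6 - 5 G + G a$ ($k{\left(G,a \right)} = -6 + \left(- 5 G + G a\right) = -6 - 5 G + G a$)
$S = \frac{361}{36}$ ($S = \left(\left(- \frac{2}{3} - \frac{\left(-1\right)^{2}}{6}\right) + 4\right)^{2} = \left(\left(- \frac{2}{3} - \frac{1}{6}\right) + 4\right)^{2} = \left(- \frac{5}{6} + 4\right)^{2} = \left(\frac{19}{6}\right)^{2} = \frac{361}{36} \approx 10.028$)
$8 S + \left(k{\left(6,4 \right)} + 6\right) 1 = 8 \cdot \frac{361}{36} + \left(\left(-6 - 30 + 6 \cdot 4\right) + 6\right) 1 = \frac{722}{9} + \left(\left(-6 - 30 + 24\right) + 6\right) 1 = \frac{722}{9} + \left(-12 + 6\right) 1 = \frac{722}{9} - 6 = \frac{668}{9}$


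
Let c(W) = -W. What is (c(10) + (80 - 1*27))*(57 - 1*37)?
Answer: 860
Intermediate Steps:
(c(10) + (80 - 1*27))*(57 - 1*37) = (-1*10 + (80 - 1*27))*(57 - 1*37) = (-10 + (80 - 27))*(57 - 37) = (-10 + 53)*20 = 43*20 = 860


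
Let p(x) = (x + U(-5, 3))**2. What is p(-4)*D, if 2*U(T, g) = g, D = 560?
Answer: 3500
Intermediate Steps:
U(T, g) = g/2
p(x) = (3/2 + x)**2 (p(x) = (x + (1/2)*3)**2 = (x + 3/2)**2 = (3/2 + x)**2)
p(-4)*D = ((3 + 2*(-4))**2/4)*560 = ((3 - 8)**2/4)*560 = ((1/4)*(-5)**2)*560 = ((1/4)*25)*560 = (25/4)*560 = 3500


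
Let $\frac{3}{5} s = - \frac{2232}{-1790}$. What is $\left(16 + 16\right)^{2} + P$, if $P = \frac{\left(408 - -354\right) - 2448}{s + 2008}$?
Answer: $\frac{184068751}{179902} \approx 1023.2$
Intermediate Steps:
$s = \frac{372}{179}$ ($s = \frac{5 \left(- \frac{2232}{-1790}\right)}{3} = \frac{5 \left(\left(-2232\right) \left(- \frac{1}{1790}\right)\right)}{3} = \frac{5}{3} \cdot \frac{1116}{895} = \frac{372}{179} \approx 2.0782$)
$P = - \frac{150897}{179902}$ ($P = \frac{\left(408 - -354\right) - 2448}{\frac{372}{179} + 2008} = \frac{\left(408 + 354\right) - 2448}{\frac{359804}{179}} = \left(762 - 2448\right) \frac{179}{359804} = \left(-1686\right) \frac{179}{359804} = - \frac{150897}{179902} \approx -0.83877$)
$\left(16 + 16\right)^{2} + P = \left(16 + 16\right)^{2} - \frac{150897}{179902} = 32^{2} - \frac{150897}{179902} = 1024 - \frac{150897}{179902} = \frac{184068751}{179902}$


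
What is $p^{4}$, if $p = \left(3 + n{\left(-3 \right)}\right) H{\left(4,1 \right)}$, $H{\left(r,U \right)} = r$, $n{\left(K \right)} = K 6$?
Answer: $12960000$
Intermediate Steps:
$n{\left(K \right)} = 6 K$
$p = -60$ ($p = \left(3 + 6 \left(-3\right)\right) 4 = \left(3 - 18\right) 4 = \left(-15\right) 4 = -60$)
$p^{4} = \left(-60\right)^{4} = 12960000$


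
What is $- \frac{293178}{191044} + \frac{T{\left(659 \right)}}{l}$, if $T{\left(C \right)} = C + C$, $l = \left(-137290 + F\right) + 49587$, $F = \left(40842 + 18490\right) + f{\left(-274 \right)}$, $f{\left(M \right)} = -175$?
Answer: $- \frac{43983955}{27824194} \approx -1.5808$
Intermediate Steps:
$F = 59157$ ($F = \left(40842 + 18490\right) - 175 = 59332 - 175 = 59157$)
$l = -28546$ ($l = \left(-137290 + 59157\right) + 49587 = -78133 + 49587 = -28546$)
$T{\left(C \right)} = 2 C$
$- \frac{293178}{191044} + \frac{T{\left(659 \right)}}{l} = - \frac{293178}{191044} + \frac{2 \cdot 659}{-28546} = \left(-293178\right) \frac{1}{191044} + 1318 \left(- \frac{1}{28546}\right) = - \frac{146589}{95522} - \frac{659}{14273} = - \frac{43983955}{27824194}$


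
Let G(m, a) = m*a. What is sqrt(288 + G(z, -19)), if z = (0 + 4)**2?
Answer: 4*I ≈ 4.0*I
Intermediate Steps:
z = 16 (z = 4**2 = 16)
G(m, a) = a*m
sqrt(288 + G(z, -19)) = sqrt(288 - 19*16) = sqrt(288 - 304) = sqrt(-16) = 4*I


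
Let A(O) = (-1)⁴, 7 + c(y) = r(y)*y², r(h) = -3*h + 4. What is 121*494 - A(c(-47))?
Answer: 59773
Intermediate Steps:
r(h) = 4 - 3*h
c(y) = -7 + y²*(4 - 3*y) (c(y) = -7 + (4 - 3*y)*y² = -7 + y²*(4 - 3*y))
A(O) = 1
121*494 - A(c(-47)) = 121*494 - 1*1 = 59774 - 1 = 59773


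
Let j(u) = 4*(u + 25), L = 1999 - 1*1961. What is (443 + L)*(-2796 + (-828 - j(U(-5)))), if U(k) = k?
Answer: -1781624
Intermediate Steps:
L = 38 (L = 1999 - 1961 = 38)
j(u) = 100 + 4*u (j(u) = 4*(25 + u) = 100 + 4*u)
(443 + L)*(-2796 + (-828 - j(U(-5)))) = (443 + 38)*(-2796 + (-828 - (100 + 4*(-5)))) = 481*(-2796 + (-828 - (100 - 20))) = 481*(-2796 + (-828 - 1*80)) = 481*(-2796 + (-828 - 80)) = 481*(-2796 - 908) = 481*(-3704) = -1781624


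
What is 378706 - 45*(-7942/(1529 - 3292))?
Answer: 667301288/1763 ≈ 3.7850e+5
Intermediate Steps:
378706 - 45*(-7942/(1529 - 3292)) = 378706 - 45*(-7942/(-1763)) = 378706 - 45*(-7942*(-1/1763)) = 378706 - 45*7942/1763 = 378706 - 1*357390/1763 = 378706 - 357390/1763 = 667301288/1763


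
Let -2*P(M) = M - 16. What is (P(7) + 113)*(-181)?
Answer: -42535/2 ≈ -21268.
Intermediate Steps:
P(M) = 8 - M/2 (P(M) = -(M - 16)/2 = -(-16 + M)/2 = 8 - M/2)
(P(7) + 113)*(-181) = ((8 - ½*7) + 113)*(-181) = ((8 - 7/2) + 113)*(-181) = (9/2 + 113)*(-181) = (235/2)*(-181) = -42535/2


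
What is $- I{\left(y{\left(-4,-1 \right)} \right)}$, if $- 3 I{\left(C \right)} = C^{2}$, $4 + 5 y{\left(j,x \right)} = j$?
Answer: $\frac{64}{75} \approx 0.85333$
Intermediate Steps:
$y{\left(j,x \right)} = - \frac{4}{5} + \frac{j}{5}$
$I{\left(C \right)} = - \frac{C^{2}}{3}$
$- I{\left(y{\left(-4,-1 \right)} \right)} = - \frac{\left(-1\right) \left(- \frac{4}{5} + \frac{1}{5} \left(-4\right)\right)^{2}}{3} = - \frac{\left(-1\right) \left(- \frac{4}{5} - \frac{4}{5}\right)^{2}}{3} = - \frac{\left(-1\right) \left(- \frac{8}{5}\right)^{2}}{3} = - \frac{\left(-1\right) 64}{3 \cdot 25} = \left(-1\right) \left(- \frac{64}{75}\right) = \frac{64}{75}$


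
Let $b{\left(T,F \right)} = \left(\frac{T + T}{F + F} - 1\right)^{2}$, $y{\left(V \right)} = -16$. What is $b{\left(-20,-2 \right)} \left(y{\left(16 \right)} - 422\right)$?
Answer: $-35478$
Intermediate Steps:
$b{\left(T,F \right)} = \left(-1 + \frac{T}{F}\right)^{2}$ ($b{\left(T,F \right)} = \left(\frac{2 T}{2 F} - 1\right)^{2} = \left(2 T \frac{1}{2 F} - 1\right)^{2} = \left(\frac{T}{F} - 1\right)^{2} = \left(-1 + \frac{T}{F}\right)^{2}$)
$b{\left(-20,-2 \right)} \left(y{\left(16 \right)} - 422\right) = \frac{\left(-2 - -20\right)^{2}}{4} \left(-16 - 422\right) = \frac{\left(-2 + 20\right)^{2}}{4} \left(-438\right) = \frac{18^{2}}{4} \left(-438\right) = \frac{1}{4} \cdot 324 \left(-438\right) = 81 \left(-438\right) = -35478$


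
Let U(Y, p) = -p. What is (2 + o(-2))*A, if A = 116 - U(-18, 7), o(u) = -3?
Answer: -123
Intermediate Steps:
A = 123 (A = 116 - (-1)*7 = 116 - 1*(-7) = 116 + 7 = 123)
(2 + o(-2))*A = (2 - 3)*123 = -1*123 = -123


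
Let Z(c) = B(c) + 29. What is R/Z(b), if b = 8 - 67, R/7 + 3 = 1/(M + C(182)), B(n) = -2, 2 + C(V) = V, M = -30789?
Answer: -642796/826443 ≈ -0.77779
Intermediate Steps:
C(V) = -2 + V
R = -642796/30609 (R = -21 + 7/(-30789 + (-2 + 182)) = -21 + 7/(-30789 + 180) = -21 + 7/(-30609) = -21 + 7*(-1/30609) = -21 - 7/30609 = -642796/30609 ≈ -21.000)
b = -59
Z(c) = 27 (Z(c) = -2 + 29 = 27)
R/Z(b) = -642796/30609/27 = -642796/30609*1/27 = -642796/826443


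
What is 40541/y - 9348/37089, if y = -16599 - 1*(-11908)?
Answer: -515825539/57994833 ≈ -8.8943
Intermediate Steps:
y = -4691 (y = -16599 + 11908 = -4691)
40541/y - 9348/37089 = 40541/(-4691) - 9348/37089 = 40541*(-1/4691) - 9348*1/37089 = -40541/4691 - 3116/12363 = -515825539/57994833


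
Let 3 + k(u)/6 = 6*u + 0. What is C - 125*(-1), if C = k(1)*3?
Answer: 179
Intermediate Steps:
k(u) = -18 + 36*u (k(u) = -18 + 6*(6*u + 0) = -18 + 6*(6*u) = -18 + 36*u)
C = 54 (C = (-18 + 36*1)*3 = (-18 + 36)*3 = 18*3 = 54)
C - 125*(-1) = 54 - 125*(-1) = 54 + 125 = 179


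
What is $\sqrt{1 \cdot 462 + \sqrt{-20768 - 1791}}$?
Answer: $\sqrt{462 + i \sqrt{22559}} \approx 21.769 + 3.4497 i$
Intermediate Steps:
$\sqrt{1 \cdot 462 + \sqrt{-20768 - 1791}} = \sqrt{462 + \sqrt{-22559}} = \sqrt{462 + i \sqrt{22559}}$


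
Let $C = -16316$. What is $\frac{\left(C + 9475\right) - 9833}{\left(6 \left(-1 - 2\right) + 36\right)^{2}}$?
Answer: $- \frac{2779}{54} \approx -51.463$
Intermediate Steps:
$\frac{\left(C + 9475\right) - 9833}{\left(6 \left(-1 - 2\right) + 36\right)^{2}} = \frac{\left(-16316 + 9475\right) - 9833}{\left(6 \left(-1 - 2\right) + 36\right)^{2}} = \frac{-6841 - 9833}{\left(6 \left(-3\right) + 36\right)^{2}} = - \frac{16674}{\left(-18 + 36\right)^{2}} = - \frac{16674}{18^{2}} = - \frac{16674}{324} = \left(-16674\right) \frac{1}{324} = - \frac{2779}{54}$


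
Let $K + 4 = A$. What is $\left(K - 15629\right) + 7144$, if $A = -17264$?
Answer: $-25753$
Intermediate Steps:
$K = -17268$ ($K = -4 - 17264 = -17268$)
$\left(K - 15629\right) + 7144 = \left(-17268 - 15629\right) + 7144 = -32897 + 7144 = -25753$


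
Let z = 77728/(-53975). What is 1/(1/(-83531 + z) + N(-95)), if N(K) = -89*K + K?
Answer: 4508663453/37692426413105 ≈ 0.00011962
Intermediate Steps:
z = -77728/53975 (z = 77728*(-1/53975) = -77728/53975 ≈ -1.4401)
N(K) = -88*K
1/(1/(-83531 + z) + N(-95)) = 1/(1/(-83531 - 77728/53975) - 88*(-95)) = 1/(1/(-4508663453/53975) + 8360) = 1/(-53975/4508663453 + 8360) = 1/(37692426413105/4508663453) = 4508663453/37692426413105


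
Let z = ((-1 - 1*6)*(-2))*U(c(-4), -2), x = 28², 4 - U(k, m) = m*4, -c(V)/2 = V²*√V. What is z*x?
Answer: 131712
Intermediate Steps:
c(V) = -2*V^(5/2) (c(V) = -2*V²*√V = -2*V^(5/2))
U(k, m) = 4 - 4*m (U(k, m) = 4 - m*4 = 4 - 4*m)
x = 784
z = 168 (z = ((-1 - 1*6)*(-2))*(4 - 4*(-2)) = ((-1 - 6)*(-2))*(4 + 8) = -7*(-2)*12 = 14*12 = 168)
z*x = 168*784 = 131712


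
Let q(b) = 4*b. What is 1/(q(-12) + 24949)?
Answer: 1/24901 ≈ 4.0159e-5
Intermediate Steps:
1/(q(-12) + 24949) = 1/(4*(-12) + 24949) = 1/(-48 + 24949) = 1/24901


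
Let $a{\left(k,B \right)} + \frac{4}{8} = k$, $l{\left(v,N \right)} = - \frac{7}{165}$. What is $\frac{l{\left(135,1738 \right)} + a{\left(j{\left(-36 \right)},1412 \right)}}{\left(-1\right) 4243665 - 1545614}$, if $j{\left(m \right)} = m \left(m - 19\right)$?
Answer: $- \frac{653221}{1910462070} \approx -0.00034192$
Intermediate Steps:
$l{\left(v,N \right)} = - \frac{7}{165}$ ($l{\left(v,N \right)} = \left(-7\right) \frac{1}{165} = - \frac{7}{165}$)
$j{\left(m \right)} = m \left(-19 + m\right)$
$a{\left(k,B \right)} = - \frac{1}{2} + k$
$\frac{l{\left(135,1738 \right)} + a{\left(j{\left(-36 \right)},1412 \right)}}{\left(-1\right) 4243665 - 1545614} = \frac{- \frac{7}{165} - \left(\frac{1}{2} + 36 \left(-19 - 36\right)\right)}{\left(-1\right) 4243665 - 1545614} = \frac{- \frac{7}{165} - - \frac{3959}{2}}{-4243665 - 1545614} = \frac{- \frac{7}{165} + \left(- \frac{1}{2} + 1980\right)}{-5789279} = \left(- \frac{7}{165} + \frac{3959}{2}\right) \left(- \frac{1}{5789279}\right) = \frac{653221}{330} \left(- \frac{1}{5789279}\right) = - \frac{653221}{1910462070}$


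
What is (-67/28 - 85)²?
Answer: 5987809/784 ≈ 7637.5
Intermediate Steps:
(-67/28 - 85)² = (-2447/28)² = 5987809/784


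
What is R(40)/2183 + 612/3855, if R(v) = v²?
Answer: 2501332/2805155 ≈ 0.89169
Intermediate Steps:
R(40)/2183 + 612/3855 = 40²/2183 + 612/3855 = 1600*(1/2183) + 612*(1/3855) = 1600/2183 + 204/1285 = 2501332/2805155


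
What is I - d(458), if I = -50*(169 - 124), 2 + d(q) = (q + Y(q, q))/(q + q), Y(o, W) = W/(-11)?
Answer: -24733/11 ≈ -2248.5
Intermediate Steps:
Y(o, W) = -W/11 (Y(o, W) = W*(-1/11) = -W/11)
d(q) = -17/11 (d(q) = -2 + (q - q/11)/(q + q) = -2 + (10*q/11)/((2*q)) = -2 + (10*q/11)*(1/(2*q)) = -2 + 5/11 = -17/11)
I = -2250 (I = -50*45 = -2250)
I - d(458) = -2250 - 1*(-17/11) = -2250 + 17/11 = -24733/11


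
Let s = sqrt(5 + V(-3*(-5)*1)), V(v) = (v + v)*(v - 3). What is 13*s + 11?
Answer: 11 + 13*sqrt(365) ≈ 259.36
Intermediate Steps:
V(v) = 2*v*(-3 + v) (V(v) = (2*v)*(-3 + v) = 2*v*(-3 + v))
s = sqrt(365) (s = sqrt(5 + 2*(-3*(-5)*1)*(-3 - 3*(-5)*1)) = sqrt(5 + 2*(15*1)*(-3 + 15*1)) = sqrt(5 + 2*15*(-3 + 15)) = sqrt(5 + 2*15*12) = sqrt(5 + 360) = sqrt(365) ≈ 19.105)
13*s + 11 = 13*sqrt(365) + 11 = 11 + 13*sqrt(365)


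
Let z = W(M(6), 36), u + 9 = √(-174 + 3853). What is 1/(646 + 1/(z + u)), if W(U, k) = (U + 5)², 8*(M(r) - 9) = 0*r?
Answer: 20213527/13058059245 + √3679/13058059245 ≈ 0.0015480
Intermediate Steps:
M(r) = 9 (M(r) = 9 + (0*r)/8 = 9 + (⅛)*0 = 9 + 0 = 9)
u = -9 + √3679 (u = -9 + √(-174 + 3853) = -9 + √3679 ≈ 51.655)
W(U, k) = (5 + U)²
z = 196 (z = (5 + 9)² = 14² = 196)
1/(646 + 1/(z + u)) = 1/(646 + 1/(196 + (-9 + √3679))) = 1/(646 + 1/(187 + √3679))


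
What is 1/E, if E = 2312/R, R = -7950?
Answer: -3975/1156 ≈ -3.4386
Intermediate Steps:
E = -1156/3975 (E = 2312/(-7950) = 2312*(-1/7950) = -1156/3975 ≈ -0.29082)
1/E = 1/(-1156/3975) = -3975/1156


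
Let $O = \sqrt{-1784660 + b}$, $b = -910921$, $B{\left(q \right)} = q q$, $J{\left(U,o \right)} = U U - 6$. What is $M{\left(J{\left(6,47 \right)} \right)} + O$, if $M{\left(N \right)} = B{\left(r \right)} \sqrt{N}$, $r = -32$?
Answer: $1024 \sqrt{30} + 3 i \sqrt{299509} \approx 5608.7 + 1641.8 i$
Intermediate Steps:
$J{\left(U,o \right)} = -6 + U^{2}$ ($J{\left(U,o \right)} = U^{2} - 6 = -6 + U^{2}$)
$B{\left(q \right)} = q^{2}$
$M{\left(N \right)} = 1024 \sqrt{N}$ ($M{\left(N \right)} = \left(-32\right)^{2} \sqrt{N} = 1024 \sqrt{N}$)
$O = 3 i \sqrt{299509}$ ($O = \sqrt{-1784660 - 910921} = \sqrt{-2695581} = 3 i \sqrt{299509} \approx 1641.8 i$)
$M{\left(J{\left(6,47 \right)} \right)} + O = 1024 \sqrt{-6 + 6^{2}} + 3 i \sqrt{299509} = 1024 \sqrt{-6 + 36} + 3 i \sqrt{299509} = 1024 \sqrt{30} + 3 i \sqrt{299509}$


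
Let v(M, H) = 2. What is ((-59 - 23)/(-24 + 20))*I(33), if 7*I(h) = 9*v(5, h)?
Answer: 369/7 ≈ 52.714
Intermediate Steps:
I(h) = 18/7 (I(h) = (9*2)/7 = (1/7)*18 = 18/7)
((-59 - 23)/(-24 + 20))*I(33) = ((-59 - 23)/(-24 + 20))*(18/7) = -82/(-4)*(18/7) = -82*(-1/4)*(18/7) = (41/2)*(18/7) = 369/7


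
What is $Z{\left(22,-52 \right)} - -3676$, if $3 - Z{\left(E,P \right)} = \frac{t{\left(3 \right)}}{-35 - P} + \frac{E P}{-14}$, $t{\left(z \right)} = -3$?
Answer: $\frac{428098}{119} \approx 3597.5$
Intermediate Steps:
$Z{\left(E,P \right)} = 3 + \frac{3}{-35 - P} + \frac{E P}{14}$ ($Z{\left(E,P \right)} = 3 - \left(- \frac{3}{-35 - P} + \frac{E P}{-14}\right) = 3 - \left(- \frac{3}{-35 - P} + E P \left(- \frac{1}{14}\right)\right) = 3 - \left(- \frac{3}{-35 - P} - \frac{E P}{14}\right) = 3 + \left(\frac{3}{-35 - P} + \frac{E P}{14}\right) = 3 + \frac{3}{-35 - P} + \frac{E P}{14}$)
$Z{\left(22,-52 \right)} - -3676 = \frac{1428 + 42 \left(-52\right) + 22 \left(-52\right)^{2} + 35 \cdot 22 \left(-52\right)}{14 \left(35 - 52\right)} - -3676 = \frac{1428 - 2184 + 22 \cdot 2704 - 40040}{14 \left(-17\right)} + 3676 = \frac{1}{14} \left(- \frac{1}{17}\right) \left(1428 - 2184 + 59488 - 40040\right) + 3676 = \frac{1}{14} \left(- \frac{1}{17}\right) 18692 + 3676 = - \frac{9346}{119} + 3676 = \frac{428098}{119}$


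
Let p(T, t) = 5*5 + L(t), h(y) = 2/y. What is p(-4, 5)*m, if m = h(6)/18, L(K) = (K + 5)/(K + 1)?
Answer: 40/81 ≈ 0.49383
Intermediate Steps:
L(K) = (5 + K)/(1 + K)
p(T, t) = 25 + (5 + t)/(1 + t) (p(T, t) = 5*5 + (5 + t)/(1 + t) = 25 + (5 + t)/(1 + t))
m = 1/54 (m = (2/6)/18 = (2*(1/6))*(1/18) = (1/3)*(1/18) = 1/54 ≈ 0.018519)
p(-4, 5)*m = (2*(15 + 13*5)/(1 + 5))*(1/54) = (2*(15 + 65)/6)*(1/54) = (2*(1/6)*80)*(1/54) = (80/3)*(1/54) = 40/81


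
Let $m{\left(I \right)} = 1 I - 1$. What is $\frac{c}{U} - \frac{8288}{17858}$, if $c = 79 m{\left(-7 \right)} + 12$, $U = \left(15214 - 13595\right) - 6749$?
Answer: $- \frac{1572274}{4580577} \approx -0.34325$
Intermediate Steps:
$m{\left(I \right)} = -1 + I$ ($m{\left(I \right)} = I - 1 = -1 + I$)
$U = -5130$ ($U = 1619 - 6749 = -5130$)
$c = -620$ ($c = 79 \left(-1 - 7\right) + 12 = 79 \left(-8\right) + 12 = -632 + 12 = -620$)
$\frac{c}{U} - \frac{8288}{17858} = - \frac{620}{-5130} - \frac{8288}{17858} = \left(-620\right) \left(- \frac{1}{5130}\right) - \frac{4144}{8929} = \frac{62}{513} - \frac{4144}{8929} = - \frac{1572274}{4580577}$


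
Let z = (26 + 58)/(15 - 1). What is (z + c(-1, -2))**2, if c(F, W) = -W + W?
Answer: 36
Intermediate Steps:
c(F, W) = 0
z = 6 (z = 84/14 = 84*(1/14) = 6)
(z + c(-1, -2))**2 = (6 + 0)**2 = 6**2 = 36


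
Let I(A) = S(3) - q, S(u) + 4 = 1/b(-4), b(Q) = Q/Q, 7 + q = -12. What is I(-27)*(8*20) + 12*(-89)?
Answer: 1492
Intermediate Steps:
q = -19 (q = -7 - 12 = -19)
b(Q) = 1
S(u) = -3 (S(u) = -4 + 1/1 = -4 + 1 = -3)
I(A) = 16 (I(A) = -3 - 1*(-19) = -3 + 19 = 16)
I(-27)*(8*20) + 12*(-89) = 16*(8*20) + 12*(-89) = 16*160 - 1068 = 2560 - 1068 = 1492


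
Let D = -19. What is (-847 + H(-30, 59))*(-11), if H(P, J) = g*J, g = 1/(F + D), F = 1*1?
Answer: 168355/18 ≈ 9353.1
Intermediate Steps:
F = 1
g = -1/18 (g = 1/(1 - 19) = 1/(-18) = -1/18 ≈ -0.055556)
H(P, J) = -J/18
(-847 + H(-30, 59))*(-11) = (-847 - 1/18*59)*(-11) = (-847 - 59/18)*(-11) = -15305/18*(-11) = 168355/18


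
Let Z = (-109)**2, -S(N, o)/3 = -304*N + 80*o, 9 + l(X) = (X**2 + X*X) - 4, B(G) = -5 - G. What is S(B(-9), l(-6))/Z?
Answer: -10512/11881 ≈ -0.88477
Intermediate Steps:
l(X) = -13 + 2*X**2 (l(X) = -9 + ((X**2 + X*X) - 4) = -9 + ((X**2 + X**2) - 4) = -9 + (2*X**2 - 4) = -9 + (-4 + 2*X**2) = -13 + 2*X**2)
S(N, o) = -240*o + 912*N (S(N, o) = -3*(-304*N + 80*o) = -240*o + 912*N)
Z = 11881
S(B(-9), l(-6))/Z = (-240*(-13 + 2*(-6)**2) + 912*(-5 - 1*(-9)))/11881 = (-240*(-13 + 2*36) + 912*(-5 + 9))*(1/11881) = (-240*(-13 + 72) + 912*4)*(1/11881) = (-240*59 + 3648)*(1/11881) = (-14160 + 3648)*(1/11881) = -10512*1/11881 = -10512/11881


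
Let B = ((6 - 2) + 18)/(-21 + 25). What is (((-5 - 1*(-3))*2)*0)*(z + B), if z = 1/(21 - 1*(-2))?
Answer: 0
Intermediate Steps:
B = 11/2 (B = (4 + 18)/4 = 22*(¼) = 11/2 ≈ 5.5000)
z = 1/23 (z = 1/(21 + 2) = 1/23 ≈ 0.043478)
(((-5 - 1*(-3))*2)*0)*(z + B) = (((-5 - 1*(-3))*2)*0)*(1/23 + 11/2) = (((-5 + 3)*2)*0)*(255/46) = (-2*2*0)*(255/46) = -4*0*(255/46) = 0*(255/46) = 0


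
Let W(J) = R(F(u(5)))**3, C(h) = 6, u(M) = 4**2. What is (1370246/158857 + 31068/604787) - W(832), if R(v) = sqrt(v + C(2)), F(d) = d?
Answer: 833642336878/96074648459 - 22*sqrt(22) ≈ -94.512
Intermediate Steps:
u(M) = 16
R(v) = sqrt(6 + v) (R(v) = sqrt(v + 6) = sqrt(6 + v))
W(J) = 22*sqrt(22) (W(J) = (sqrt(6 + 16))**3 = (sqrt(22))**3 = 22*sqrt(22))
(1370246/158857 + 31068/604787) - W(832) = (1370246/158857 + 31068/604787) - 22*sqrt(22) = 833642336878/96074648459 - 22*sqrt(22)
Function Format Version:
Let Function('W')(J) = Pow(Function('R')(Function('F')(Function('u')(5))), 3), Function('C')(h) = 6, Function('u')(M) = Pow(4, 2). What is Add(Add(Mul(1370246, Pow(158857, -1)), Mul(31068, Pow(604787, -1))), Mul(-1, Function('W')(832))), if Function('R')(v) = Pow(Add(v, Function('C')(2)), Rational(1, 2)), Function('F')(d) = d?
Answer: Add(Rational(833642336878, 96074648459), Mul(-22, Pow(22, Rational(1, 2)))) ≈ -94.512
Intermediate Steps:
Function('u')(M) = 16
Function('R')(v) = Pow(Add(6, v), Rational(1, 2)) (Function('R')(v) = Pow(Add(v, 6), Rational(1, 2)) = Pow(Add(6, v), Rational(1, 2)))
Function('W')(J) = Mul(22, Pow(22, Rational(1, 2))) (Function('W')(J) = Pow(Pow(Add(6, 16), Rational(1, 2)), 3) = Pow(Pow(22, Rational(1, 2)), 3) = Mul(22, Pow(22, Rational(1, 2))))
Add(Add(Mul(1370246, Pow(158857, -1)), Mul(31068, Pow(604787, -1))), Mul(-1, Function('W')(832))) = Add(Add(Mul(1370246, Pow(158857, -1)), Mul(31068, Pow(604787, -1))), Mul(-1, Mul(22, Pow(22, Rational(1, 2))))) = Add(Add(Mul(1370246, Rational(1, 158857)), Mul(31068, Rational(1, 604787))), Mul(-22, Pow(22, Rational(1, 2)))) = Add(Add(Rational(1370246, 158857), Rational(31068, 604787)), Mul(-22, Pow(22, Rational(1, 2)))) = Add(Rational(833642336878, 96074648459), Mul(-22, Pow(22, Rational(1, 2))))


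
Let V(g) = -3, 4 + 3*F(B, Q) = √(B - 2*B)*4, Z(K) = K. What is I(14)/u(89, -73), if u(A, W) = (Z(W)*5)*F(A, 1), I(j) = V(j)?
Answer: -1/14600 - I*√89/14600 ≈ -6.8493e-5 - 0.00064616*I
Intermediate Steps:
F(B, Q) = -4/3 + 4*√(-B)/3 (F(B, Q) = -4/3 + (√(B - 2*B)*4)/3 = -4/3 + (√(-B)*4)/3 = -4/3 + (4*√(-B))/3 = -4/3 + 4*√(-B)/3)
I(j) = -3
u(A, W) = 5*W*(-4/3 + 4*√(-A)/3) (u(A, W) = (W*5)*(-4/3 + 4*√(-A)/3) = (5*W)*(-4/3 + 4*√(-A)/3) = 5*W*(-4/3 + 4*√(-A)/3))
I(14)/u(89, -73) = -3*(-3/(1460*(-1 + √(-1*89)))) = -3*(-3/(1460*(-1 + √(-89)))) = -3*(-3/(1460*(-1 + I*√89))) = -3/(1460/3 - 1460*I*√89/3)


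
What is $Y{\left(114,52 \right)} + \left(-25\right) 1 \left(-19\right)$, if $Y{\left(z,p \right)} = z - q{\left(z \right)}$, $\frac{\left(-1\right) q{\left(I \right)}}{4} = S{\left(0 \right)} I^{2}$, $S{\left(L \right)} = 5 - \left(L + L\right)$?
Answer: $260509$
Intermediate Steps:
$S{\left(L \right)} = 5 - 2 L$
$q{\left(I \right)} = - 20 I^{2}$ ($q{\left(I \right)} = - 4 \left(5 - 0\right) I^{2} = - 4 \left(5 + 0\right) I^{2} = - 4 \cdot 5 I^{2} = - 20 I^{2}$)
$Y{\left(z,p \right)} = z + 20 z^{2}$ ($Y{\left(z,p \right)} = z - - 20 z^{2} = z + 20 z^{2}$)
$Y{\left(114,52 \right)} + \left(-25\right) 1 \left(-19\right) = 114 \left(1 + 20 \cdot 114\right) + \left(-25\right) 1 \left(-19\right) = 114 \left(1 + 2280\right) - -475 = 114 \cdot 2281 + 475 = 260034 + 475 = 260509$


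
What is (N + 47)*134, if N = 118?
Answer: 22110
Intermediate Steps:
(N + 47)*134 = (118 + 47)*134 = 165*134 = 22110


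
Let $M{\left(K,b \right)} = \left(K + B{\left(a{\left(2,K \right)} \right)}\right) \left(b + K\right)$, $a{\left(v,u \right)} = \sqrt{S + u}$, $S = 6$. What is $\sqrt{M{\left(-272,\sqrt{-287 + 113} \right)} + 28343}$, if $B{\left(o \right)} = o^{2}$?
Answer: $\sqrt{174679 - 538 i \sqrt{174}} \approx 418.03 - 8.4882 i$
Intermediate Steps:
$a{\left(v,u \right)} = \sqrt{6 + u}$
$M{\left(K,b \right)} = \left(6 + 2 K\right) \left(K + b\right)$ ($M{\left(K,b \right)} = \left(K + \left(\sqrt{6 + K}\right)^{2}\right) \left(b + K\right) = \left(K + \left(6 + K\right)\right) \left(K + b\right) = \left(6 + 2 K\right) \left(K + b\right)$)
$\sqrt{M{\left(-272,\sqrt{-287 + 113} \right)} + 28343} = \sqrt{\left(2 \left(-272\right)^{2} + 6 \left(-272\right) + 6 \sqrt{-287 + 113} + 2 \left(-272\right) \sqrt{-287 + 113}\right) + 28343} = \sqrt{\left(2 \cdot 73984 - 1632 + 6 \sqrt{-174} + 2 \left(-272\right) \sqrt{-174}\right) + 28343} = \sqrt{\left(147968 - 1632 + 6 i \sqrt{174} + 2 \left(-272\right) i \sqrt{174}\right) + 28343} = \sqrt{\left(147968 - 1632 + 6 i \sqrt{174} - 544 i \sqrt{174}\right) + 28343} = \sqrt{\left(146336 - 538 i \sqrt{174}\right) + 28343} = \sqrt{174679 - 538 i \sqrt{174}}$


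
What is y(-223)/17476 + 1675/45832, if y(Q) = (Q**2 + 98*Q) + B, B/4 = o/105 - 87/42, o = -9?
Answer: 672434327/412258840 ≈ 1.6311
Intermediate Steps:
B = -302/35 (B = 4*(-9/105 - 87/42) = 4*(-9*1/105 - 87*1/42) = 4*(-3/35 - 29/14) = 4*(-151/70) = -302/35 ≈ -8.6286)
y(Q) = -302/35 + Q**2 + 98*Q (y(Q) = (Q**2 + 98*Q) - 302/35 = -302/35 + Q**2 + 98*Q)
y(-223)/17476 + 1675/45832 = (-302/35 + (-223)**2 + 98*(-223))/17476 + 1675/45832 = (-302/35 + 49729 - 21854)*(1/17476) + 1675*(1/45832) = (975323/35)*(1/17476) + 1675/45832 = 975323/611660 + 1675/45832 = 672434327/412258840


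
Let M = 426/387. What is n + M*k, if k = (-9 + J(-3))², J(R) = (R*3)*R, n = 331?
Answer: 29569/43 ≈ 687.65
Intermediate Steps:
M = 142/129 (M = 426*(1/387) = 142/129 ≈ 1.1008)
J(R) = 3*R² (J(R) = (3*R)*R = 3*R²)
k = 324 (k = (-9 + 3*(-3)²)² = (-9 + 3*9)² = (-9 + 27)² = 18² = 324)
n + M*k = 331 + (142/129)*324 = 331 + 15336/43 = 29569/43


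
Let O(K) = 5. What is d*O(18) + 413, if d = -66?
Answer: 83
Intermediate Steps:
d*O(18) + 413 = -66*5 + 413 = -330 + 413 = 83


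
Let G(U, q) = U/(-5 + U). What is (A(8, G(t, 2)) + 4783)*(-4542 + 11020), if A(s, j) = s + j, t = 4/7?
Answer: 962093126/31 ≈ 3.1035e+7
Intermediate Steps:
t = 4/7 (t = 4*(⅐) = 4/7 ≈ 0.57143)
A(s, j) = j + s
(A(8, G(t, 2)) + 4783)*(-4542 + 11020) = ((4/(7*(-5 + 4/7)) + 8) + 4783)*(-4542 + 11020) = ((4/(7*(-31/7)) + 8) + 4783)*6478 = (((4/7)*(-7/31) + 8) + 4783)*6478 = ((-4/31 + 8) + 4783)*6478 = (244/31 + 4783)*6478 = (148517/31)*6478 = 962093126/31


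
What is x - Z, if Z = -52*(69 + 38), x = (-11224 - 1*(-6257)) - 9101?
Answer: -8504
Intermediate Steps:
x = -14068 (x = (-11224 + 6257) - 9101 = -4967 - 9101 = -14068)
Z = -5564 (Z = -52*107 = -5564)
x - Z = -14068 - 1*(-5564) = -14068 + 5564 = -8504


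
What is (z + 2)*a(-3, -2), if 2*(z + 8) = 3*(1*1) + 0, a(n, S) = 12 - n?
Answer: -135/2 ≈ -67.500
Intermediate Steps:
z = -13/2 (z = -8 + (3*(1*1) + 0)/2 = -8 + (3*1 + 0)/2 = -8 + (3 + 0)/2 = -8 + (½)*3 = -8 + 3/2 = -13/2 ≈ -6.5000)
(z + 2)*a(-3, -2) = (-13/2 + 2)*(12 - 1*(-3)) = -9*(12 + 3)/2 = -9/2*15 = -135/2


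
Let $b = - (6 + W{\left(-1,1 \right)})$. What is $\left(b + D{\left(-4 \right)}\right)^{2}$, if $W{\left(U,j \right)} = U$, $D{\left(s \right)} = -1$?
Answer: $36$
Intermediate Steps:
$b = -5$ ($b = - (6 - 1) = \left(-1\right) 5 = -5$)
$\left(b + D{\left(-4 \right)}\right)^{2} = \left(-5 - 1\right)^{2} = \left(-6\right)^{2} = 36$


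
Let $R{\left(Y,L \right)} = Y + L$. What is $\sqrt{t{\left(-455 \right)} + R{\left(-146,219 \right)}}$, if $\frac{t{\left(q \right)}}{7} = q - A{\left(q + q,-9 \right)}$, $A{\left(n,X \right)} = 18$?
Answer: $i \sqrt{3238} \approx 56.903 i$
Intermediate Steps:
$R{\left(Y,L \right)} = L + Y$
$t{\left(q \right)} = -126 + 7 q$ ($t{\left(q \right)} = 7 \left(q - 18\right) = 7 \left(-18 + q\right) = -126 + 7 q$)
$\sqrt{t{\left(-455 \right)} + R{\left(-146,219 \right)}} = \sqrt{\left(-126 + 7 \left(-455\right)\right) + \left(219 - 146\right)} = \sqrt{\left(-126 - 3185\right) + 73} = \sqrt{-3311 + 73} = \sqrt{-3238} = i \sqrt{3238}$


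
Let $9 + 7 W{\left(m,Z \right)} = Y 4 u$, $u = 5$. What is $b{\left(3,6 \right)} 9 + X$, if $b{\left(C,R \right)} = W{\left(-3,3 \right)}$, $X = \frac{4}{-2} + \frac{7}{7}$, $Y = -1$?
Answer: $- \frac{268}{7} \approx -38.286$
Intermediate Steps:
$X = -1$ ($X = 4 \left(- \frac{1}{2}\right) + 7 \cdot \frac{1}{7} = -2 + 1 = -1$)
$W{\left(m,Z \right)} = - \frac{29}{7}$ ($W{\left(m,Z \right)} = - \frac{9}{7} + \frac{\left(-1\right) 4 \cdot 5}{7} = - \frac{9}{7} + \frac{\left(-4\right) 5}{7} = - \frac{9}{7} + \frac{1}{7} \left(-20\right) = - \frac{9}{7} - \frac{20}{7} = - \frac{29}{7}$)
$b{\left(C,R \right)} = - \frac{29}{7}$
$b{\left(3,6 \right)} 9 + X = \left(- \frac{29}{7}\right) 9 - 1 = - \frac{261}{7} - 1 = - \frac{268}{7}$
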